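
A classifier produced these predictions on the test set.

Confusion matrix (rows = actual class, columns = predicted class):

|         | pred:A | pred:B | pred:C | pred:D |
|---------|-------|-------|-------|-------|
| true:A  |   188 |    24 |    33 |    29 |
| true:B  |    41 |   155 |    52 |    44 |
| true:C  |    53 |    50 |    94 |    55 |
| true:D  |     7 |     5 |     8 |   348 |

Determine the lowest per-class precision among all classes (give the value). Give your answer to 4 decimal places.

Per-class precision (TP/(TP+FP)):
  A: TP=188, FP=41+53+7=101 → 188/289 = 0.65052
  B: TP=155, FP=24+50+5=79 → 155/234 = 0.66239
  C: TP=94, FP=33+52+8=93 → 94/187 = 0.50267
  D: TP=348, FP=29+44+55=128 → 348/476 = 0.73109
Lowest is class 'C' with precision = 0.5027.

0.5027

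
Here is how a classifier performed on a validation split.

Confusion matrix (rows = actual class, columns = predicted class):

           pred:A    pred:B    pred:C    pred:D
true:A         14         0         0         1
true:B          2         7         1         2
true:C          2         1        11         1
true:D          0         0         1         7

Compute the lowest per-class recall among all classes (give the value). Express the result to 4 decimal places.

Per-class recall (TP/(TP+FN)):
  A: TP=14, FN=0+0+1=1 → 14/15 = 0.93333
  B: TP=7, FN=2+1+2=5 → 7/12 = 0.58333
  C: TP=11, FN=2+1+1=4 → 11/15 = 0.73333
  D: TP=7, FN=0+0+1=1 → 7/8 = 0.87500
Lowest is class 'B' with recall = 0.5833.

0.5833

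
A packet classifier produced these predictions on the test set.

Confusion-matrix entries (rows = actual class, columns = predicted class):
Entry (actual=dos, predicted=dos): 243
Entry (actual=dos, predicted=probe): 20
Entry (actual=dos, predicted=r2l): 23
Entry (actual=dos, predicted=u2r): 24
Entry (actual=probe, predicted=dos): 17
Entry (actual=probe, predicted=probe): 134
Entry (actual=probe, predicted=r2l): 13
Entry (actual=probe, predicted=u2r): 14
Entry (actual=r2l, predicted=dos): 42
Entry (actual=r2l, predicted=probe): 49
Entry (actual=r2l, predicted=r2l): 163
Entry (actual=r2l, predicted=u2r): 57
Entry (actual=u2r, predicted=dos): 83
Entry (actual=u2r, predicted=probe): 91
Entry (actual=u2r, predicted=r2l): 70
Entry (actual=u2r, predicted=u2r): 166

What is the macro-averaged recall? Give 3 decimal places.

0.616

Per-class recall (TP/(TP+FN)):
  dos: TP=243, FN=20+23+24=67 → 243/310 = 0.7839
  probe: TP=134, FN=17+13+14=44 → 134/178 = 0.7528
  r2l: TP=163, FN=42+49+57=148 → 163/311 = 0.5241
  u2r: TP=166, FN=83+91+70=244 → 166/410 = 0.4049
Macro-recall = mean = (0.7839 + 0.7528 + 0.5241 + 0.4049) / 4 = 0.616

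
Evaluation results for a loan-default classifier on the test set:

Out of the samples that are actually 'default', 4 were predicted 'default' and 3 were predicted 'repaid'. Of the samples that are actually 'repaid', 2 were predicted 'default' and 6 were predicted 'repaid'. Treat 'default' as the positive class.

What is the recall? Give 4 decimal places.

0.5714

Recall = TP/(TP+FN) = 4/(4+3) = 4/7 = 0.5714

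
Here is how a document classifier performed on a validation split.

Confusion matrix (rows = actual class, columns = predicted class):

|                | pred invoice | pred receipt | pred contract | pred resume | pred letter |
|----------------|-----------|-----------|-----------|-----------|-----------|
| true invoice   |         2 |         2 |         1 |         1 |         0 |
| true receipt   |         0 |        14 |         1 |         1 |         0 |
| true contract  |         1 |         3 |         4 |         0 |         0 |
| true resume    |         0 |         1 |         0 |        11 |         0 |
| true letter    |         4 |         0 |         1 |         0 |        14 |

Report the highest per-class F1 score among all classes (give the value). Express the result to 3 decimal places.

0.880

Per-class F1 score (2·TP/(2·TP+FP+FN)):
  invoice: TP=2, FP=0+1+0+4=5, FN=2+1+1+0=4 → 4/13 = 0.3077
  receipt: TP=14, FP=2+3+1+0=6, FN=0+1+1+0=2 → 28/36 = 0.7778
  contract: TP=4, FP=1+1+0+1=3, FN=1+3+0+0=4 → 8/15 = 0.5333
  resume: TP=11, FP=1+1+0+0=2, FN=0+1+0+0=1 → 22/25 = 0.8800
  letter: TP=14, FP=0+0+0+0=0, FN=4+0+1+0=5 → 28/33 = 0.8485
Highest is class 'resume' with F1 score = 0.880.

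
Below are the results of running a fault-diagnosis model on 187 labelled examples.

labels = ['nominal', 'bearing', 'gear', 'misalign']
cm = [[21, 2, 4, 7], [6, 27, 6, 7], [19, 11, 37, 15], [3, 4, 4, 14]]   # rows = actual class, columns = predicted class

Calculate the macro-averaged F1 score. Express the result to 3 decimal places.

Per-class F1 score (2·TP/(2·TP+FP+FN)):
  nominal: TP=21, FP=6+19+3=28, FN=2+4+7=13 → 42/83 = 0.5060
  bearing: TP=27, FP=2+11+4=17, FN=6+6+7=19 → 54/90 = 0.6000
  gear: TP=37, FP=4+6+4=14, FN=19+11+15=45 → 74/133 = 0.5564
  misalign: TP=14, FP=7+7+15=29, FN=3+4+4=11 → 28/68 = 0.4118
Macro-F1 score = mean = (0.5060 + 0.6000 + 0.5564 + 0.4118) / 4 = 0.519

0.519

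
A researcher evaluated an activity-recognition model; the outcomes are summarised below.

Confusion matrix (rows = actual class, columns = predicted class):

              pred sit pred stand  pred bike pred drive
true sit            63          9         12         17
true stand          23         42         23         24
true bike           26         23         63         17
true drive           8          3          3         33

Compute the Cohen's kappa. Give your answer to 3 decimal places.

0.354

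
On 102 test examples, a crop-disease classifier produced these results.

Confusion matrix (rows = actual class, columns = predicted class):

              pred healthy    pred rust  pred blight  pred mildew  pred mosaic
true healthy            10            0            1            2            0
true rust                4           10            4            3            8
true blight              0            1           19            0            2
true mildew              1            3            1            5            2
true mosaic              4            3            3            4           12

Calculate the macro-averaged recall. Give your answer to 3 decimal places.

Per-class recall (TP/(TP+FN)):
  healthy: TP=10, FN=0+1+2+0=3 → 10/13 = 0.7692
  rust: TP=10, FN=4+4+3+8=19 → 10/29 = 0.3448
  blight: TP=19, FN=0+1+0+2=3 → 19/22 = 0.8636
  mildew: TP=5, FN=1+3+1+2=7 → 5/12 = 0.4167
  mosaic: TP=12, FN=4+3+3+4=14 → 12/26 = 0.4615
Macro-recall = mean = (0.7692 + 0.3448 + 0.8636 + 0.4167 + 0.4615) / 5 = 0.571

0.571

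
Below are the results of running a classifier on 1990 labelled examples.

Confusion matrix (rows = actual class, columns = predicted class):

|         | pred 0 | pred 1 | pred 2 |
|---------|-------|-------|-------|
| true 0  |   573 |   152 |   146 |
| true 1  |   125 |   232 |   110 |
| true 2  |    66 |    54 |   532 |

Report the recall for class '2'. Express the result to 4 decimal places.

Treat '2' as positive and all other classes as negative.
recall = TP/(TP+FN).
2: TP=532, FN=66+54=120 → 532/652 = 0.81595

0.8160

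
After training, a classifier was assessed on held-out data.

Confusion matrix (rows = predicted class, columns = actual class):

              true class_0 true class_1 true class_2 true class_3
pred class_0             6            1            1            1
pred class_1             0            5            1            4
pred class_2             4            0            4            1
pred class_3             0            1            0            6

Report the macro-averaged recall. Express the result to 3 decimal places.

Per-class recall (TP/(TP+FN)):
  class_0: TP=6, FN=0+4+0=4 → 6/10 = 0.6000
  class_1: TP=5, FN=1+0+1=2 → 5/7 = 0.7143
  class_2: TP=4, FN=1+1+0=2 → 4/6 = 0.6667
  class_3: TP=6, FN=1+4+1=6 → 6/12 = 0.5000
Macro-recall = mean = (0.6000 + 0.7143 + 0.6667 + 0.5000) / 4 = 0.620

0.620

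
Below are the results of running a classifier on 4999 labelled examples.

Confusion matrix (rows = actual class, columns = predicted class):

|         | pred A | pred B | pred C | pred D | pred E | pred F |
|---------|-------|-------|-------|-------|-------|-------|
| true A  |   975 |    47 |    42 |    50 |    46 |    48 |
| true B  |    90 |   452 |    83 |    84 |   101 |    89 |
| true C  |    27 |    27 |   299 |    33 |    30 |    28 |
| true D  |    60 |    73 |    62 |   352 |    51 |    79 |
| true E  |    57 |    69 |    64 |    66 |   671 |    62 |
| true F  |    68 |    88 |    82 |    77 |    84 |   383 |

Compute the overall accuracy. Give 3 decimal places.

Accuracy = trace / total = (975+452+299+352+671+383=3132) / 4999 = 3132/4999 = 0.627

0.627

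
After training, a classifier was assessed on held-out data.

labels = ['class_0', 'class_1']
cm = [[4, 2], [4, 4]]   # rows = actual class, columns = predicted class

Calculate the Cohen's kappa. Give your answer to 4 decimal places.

0.1600

Observed agreement pₒ = trace/N = 8/14 = 0.57143
Expected agreement pₑ = Σ (rowᵢ·colᵢ)/N² = (6·8 + 8·6)/14² = 0.48980
κ = (pₒ − pₑ)/(1 − pₑ) = (0.57143 − 0.48980)/(1 − 0.48980) = 0.1600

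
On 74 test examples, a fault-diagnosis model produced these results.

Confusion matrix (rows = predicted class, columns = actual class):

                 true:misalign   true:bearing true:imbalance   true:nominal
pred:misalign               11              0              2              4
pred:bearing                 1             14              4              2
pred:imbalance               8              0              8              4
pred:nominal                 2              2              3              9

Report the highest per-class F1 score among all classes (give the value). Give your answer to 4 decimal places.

Per-class F1 score (2·TP/(2·TP+FP+FN)):
  misalign: TP=11, FP=0+2+4=6, FN=1+8+2=11 → 22/39 = 0.56410
  bearing: TP=14, FP=1+4+2=7, FN=0+0+2=2 → 28/37 = 0.75676
  imbalance: TP=8, FP=8+0+4=12, FN=2+4+3=9 → 16/37 = 0.43243
  nominal: TP=9, FP=2+2+3=7, FN=4+2+4=10 → 18/35 = 0.51429
Highest is class 'bearing' with F1 score = 0.7568.

0.7568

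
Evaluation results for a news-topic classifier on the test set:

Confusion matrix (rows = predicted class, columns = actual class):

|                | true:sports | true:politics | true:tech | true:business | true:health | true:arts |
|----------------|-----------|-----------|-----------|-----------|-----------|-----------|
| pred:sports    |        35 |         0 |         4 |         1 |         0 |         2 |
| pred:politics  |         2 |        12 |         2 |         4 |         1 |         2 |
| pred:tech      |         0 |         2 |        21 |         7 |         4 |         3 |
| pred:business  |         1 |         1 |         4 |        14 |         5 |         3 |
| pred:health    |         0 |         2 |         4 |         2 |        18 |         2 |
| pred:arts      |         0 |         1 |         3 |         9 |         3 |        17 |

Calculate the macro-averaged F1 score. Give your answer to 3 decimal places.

0.602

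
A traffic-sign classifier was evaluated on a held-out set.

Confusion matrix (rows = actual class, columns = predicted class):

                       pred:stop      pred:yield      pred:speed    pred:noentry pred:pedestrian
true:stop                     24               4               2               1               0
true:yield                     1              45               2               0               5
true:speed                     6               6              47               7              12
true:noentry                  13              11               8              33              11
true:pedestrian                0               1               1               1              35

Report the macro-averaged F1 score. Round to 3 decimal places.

Per-class F1 score (2·TP/(2·TP+FP+FN)):
  stop: TP=24, FP=1+6+13+0=20, FN=4+2+1+0=7 → 48/75 = 0.6400
  yield: TP=45, FP=4+6+11+1=22, FN=1+2+0+5=8 → 90/120 = 0.7500
  speed: TP=47, FP=2+2+8+1=13, FN=6+6+7+12=31 → 94/138 = 0.6812
  noentry: TP=33, FP=1+0+7+1=9, FN=13+11+8+11=43 → 66/118 = 0.5593
  pedestrian: TP=35, FP=0+5+12+11=28, FN=0+1+1+1=3 → 70/101 = 0.6931
Macro-F1 score = mean = (0.6400 + 0.7500 + 0.6812 + 0.5593 + 0.6931) / 5 = 0.665

0.665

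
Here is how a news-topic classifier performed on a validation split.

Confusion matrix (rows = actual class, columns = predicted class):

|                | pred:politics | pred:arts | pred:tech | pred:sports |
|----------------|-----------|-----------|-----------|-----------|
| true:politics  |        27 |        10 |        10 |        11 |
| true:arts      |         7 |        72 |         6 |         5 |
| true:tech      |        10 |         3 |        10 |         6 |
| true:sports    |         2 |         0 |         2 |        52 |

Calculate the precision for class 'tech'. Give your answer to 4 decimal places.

One-vs-rest for 'tech': TP = diagonal; FP = other classes predicted 'tech'; FN = 'tech' predicted as other.
precision = TP/(TP+FP).
tech: TP=10, FP=10+6+2=18 → 10/28 = 0.35714

0.3571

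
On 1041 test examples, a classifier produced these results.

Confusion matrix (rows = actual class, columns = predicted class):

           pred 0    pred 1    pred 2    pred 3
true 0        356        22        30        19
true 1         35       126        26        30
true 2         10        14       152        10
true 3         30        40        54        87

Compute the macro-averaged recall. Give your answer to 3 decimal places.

Per-class recall (TP/(TP+FN)):
  0: TP=356, FN=22+30+19=71 → 356/427 = 0.8337
  1: TP=126, FN=35+26+30=91 → 126/217 = 0.5806
  2: TP=152, FN=10+14+10=34 → 152/186 = 0.8172
  3: TP=87, FN=30+40+54=124 → 87/211 = 0.4123
Macro-recall = mean = (0.8337 + 0.5806 + 0.8172 + 0.4123) / 4 = 0.661

0.661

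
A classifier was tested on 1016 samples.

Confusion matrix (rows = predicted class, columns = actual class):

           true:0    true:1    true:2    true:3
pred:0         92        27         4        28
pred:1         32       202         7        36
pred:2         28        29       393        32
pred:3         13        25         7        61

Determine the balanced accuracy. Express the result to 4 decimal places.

Balanced accuracy = mean of per-class recall.
  0: recall = 92/165 = 0.55758
  1: recall = 202/283 = 0.71378
  2: recall = 393/411 = 0.95620
  3: recall = 61/157 = 0.38854
Mean = (0.55758 + 0.71378 + 0.95620 + 0.38854) / 4 = 0.6540

0.6540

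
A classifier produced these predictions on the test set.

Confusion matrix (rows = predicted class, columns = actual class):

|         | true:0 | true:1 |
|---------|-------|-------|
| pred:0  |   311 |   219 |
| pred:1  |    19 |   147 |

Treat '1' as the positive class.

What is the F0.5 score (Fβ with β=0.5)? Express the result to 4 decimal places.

Fβ = (1+β²)·TP / ((1+β²)·TP + β²·FN + FP), with β²=1/4
= 1.25·147 / (1.25·147 + 0.25·219 + 19) = 0.7136

0.7136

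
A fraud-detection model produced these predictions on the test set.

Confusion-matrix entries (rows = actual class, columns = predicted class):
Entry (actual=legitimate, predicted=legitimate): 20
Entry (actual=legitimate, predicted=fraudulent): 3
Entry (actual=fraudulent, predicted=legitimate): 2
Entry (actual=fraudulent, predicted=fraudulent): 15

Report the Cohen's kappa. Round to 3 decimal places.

0.746

Observed agreement pₒ = trace/N = 35/40 = 0.8750
Expected agreement pₑ = Σ (rowᵢ·colᵢ)/N² = (23·22 + 17·18)/40² = 0.5075
κ = (pₒ − pₑ)/(1 − pₑ) = (0.8750 − 0.5075)/(1 − 0.5075) = 0.746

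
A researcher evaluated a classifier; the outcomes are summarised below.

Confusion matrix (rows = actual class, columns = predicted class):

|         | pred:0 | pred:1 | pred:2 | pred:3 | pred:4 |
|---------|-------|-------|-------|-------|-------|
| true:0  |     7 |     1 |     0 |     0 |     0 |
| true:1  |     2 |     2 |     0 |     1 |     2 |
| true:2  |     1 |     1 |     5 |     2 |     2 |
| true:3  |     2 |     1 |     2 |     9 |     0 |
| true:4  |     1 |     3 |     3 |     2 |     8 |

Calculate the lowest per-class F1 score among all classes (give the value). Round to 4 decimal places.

Per-class F1 score (2·TP/(2·TP+FP+FN)):
  0: TP=7, FP=2+1+2+1=6, FN=1+0+0+0=1 → 14/21 = 0.66667
  1: TP=2, FP=1+1+1+3=6, FN=2+0+1+2=5 → 4/15 = 0.26667
  2: TP=5, FP=0+0+2+3=5, FN=1+1+2+2=6 → 10/21 = 0.47619
  3: TP=9, FP=0+1+2+2=5, FN=2+1+2+0=5 → 18/28 = 0.64286
  4: TP=8, FP=0+2+2+0=4, FN=1+3+3+2=9 → 16/29 = 0.55172
Lowest is class '1' with F1 score = 0.2667.

0.2667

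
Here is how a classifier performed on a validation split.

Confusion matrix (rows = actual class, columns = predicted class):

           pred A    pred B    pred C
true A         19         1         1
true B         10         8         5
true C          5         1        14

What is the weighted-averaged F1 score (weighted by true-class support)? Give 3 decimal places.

0.620

Per-class F1 score (2·TP/(2·TP+FP+FN)):
  A: TP=19, FP=10+5=15, FN=1+1=2 → 38/55 = 0.6909
  B: TP=8, FP=1+1=2, FN=10+5=15 → 16/33 = 0.4848
  C: TP=14, FP=1+5=6, FN=5+1=6 → 28/40 = 0.7000
Weighted-F1 score = Σ (supportᵢ/N)·F1 scoreᵢ with N=64: (21/64)·0.6909 + (23/64)·0.4848 + (20/64)·0.7000 = 0.620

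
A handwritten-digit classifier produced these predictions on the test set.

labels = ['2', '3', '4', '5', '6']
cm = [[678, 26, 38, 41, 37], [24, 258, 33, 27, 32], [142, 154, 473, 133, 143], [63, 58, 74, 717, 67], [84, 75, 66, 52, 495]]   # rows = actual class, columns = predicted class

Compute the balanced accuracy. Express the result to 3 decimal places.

0.669

Balanced accuracy = mean of per-class recall.
  2: recall = 678/820 = 0.8268
  3: recall = 258/374 = 0.6898
  4: recall = 473/1045 = 0.4526
  5: recall = 717/979 = 0.7324
  6: recall = 495/772 = 0.6412
Mean = (0.8268 + 0.6898 + 0.4526 + 0.7324 + 0.6412) / 5 = 0.669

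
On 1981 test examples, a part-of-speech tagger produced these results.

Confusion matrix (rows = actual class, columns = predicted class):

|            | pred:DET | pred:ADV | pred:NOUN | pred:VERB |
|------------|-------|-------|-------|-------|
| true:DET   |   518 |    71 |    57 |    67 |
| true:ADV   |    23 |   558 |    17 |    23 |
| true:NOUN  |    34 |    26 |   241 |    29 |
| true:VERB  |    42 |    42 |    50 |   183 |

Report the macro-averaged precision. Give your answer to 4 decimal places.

0.7266

Per-class precision (TP/(TP+FP)):
  DET: TP=518, FP=23+34+42=99 → 518/617 = 0.83955
  ADV: TP=558, FP=71+26+42=139 → 558/697 = 0.80057
  NOUN: TP=241, FP=57+17+50=124 → 241/365 = 0.66027
  VERB: TP=183, FP=67+23+29=119 → 183/302 = 0.60596
Macro-precision = mean = (0.83955 + 0.80057 + 0.66027 + 0.60596) / 4 = 0.7266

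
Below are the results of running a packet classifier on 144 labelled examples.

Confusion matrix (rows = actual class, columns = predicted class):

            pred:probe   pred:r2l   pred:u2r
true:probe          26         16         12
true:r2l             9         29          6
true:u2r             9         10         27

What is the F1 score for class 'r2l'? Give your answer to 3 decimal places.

One-vs-rest for 'r2l': TP = diagonal; FP = other classes predicted 'r2l'; FN = 'r2l' predicted as other.
F1 score = 2·TP/(2·TP+FP+FN).
r2l: TP=29, FP=16+10=26, FN=9+6=15 → 58/99 = 0.5859

0.586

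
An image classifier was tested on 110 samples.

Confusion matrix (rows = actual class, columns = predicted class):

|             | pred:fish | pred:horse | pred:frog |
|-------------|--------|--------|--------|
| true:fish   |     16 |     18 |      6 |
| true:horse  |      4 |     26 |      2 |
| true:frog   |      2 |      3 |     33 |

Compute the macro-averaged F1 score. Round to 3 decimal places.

0.670

Per-class F1 score (2·TP/(2·TP+FP+FN)):
  fish: TP=16, FP=4+2=6, FN=18+6=24 → 32/62 = 0.5161
  horse: TP=26, FP=18+3=21, FN=4+2=6 → 52/79 = 0.6582
  frog: TP=33, FP=6+2=8, FN=2+3=5 → 66/79 = 0.8354
Macro-F1 score = mean = (0.5161 + 0.6582 + 0.8354) / 3 = 0.670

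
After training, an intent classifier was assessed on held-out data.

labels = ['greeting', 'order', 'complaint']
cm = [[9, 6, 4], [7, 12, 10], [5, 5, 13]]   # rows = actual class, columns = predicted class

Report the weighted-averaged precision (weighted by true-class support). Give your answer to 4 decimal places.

Per-class precision (TP/(TP+FP)):
  greeting: TP=9, FP=7+5=12 → 9/21 = 0.42857
  order: TP=12, FP=6+5=11 → 12/23 = 0.52174
  complaint: TP=13, FP=4+10=14 → 13/27 = 0.48148
Weighted-precision = Σ (supportᵢ/N)·precisionᵢ with N=71: (19/71)·0.42857 + (29/71)·0.52174 + (23/71)·0.48148 = 0.4838

0.4838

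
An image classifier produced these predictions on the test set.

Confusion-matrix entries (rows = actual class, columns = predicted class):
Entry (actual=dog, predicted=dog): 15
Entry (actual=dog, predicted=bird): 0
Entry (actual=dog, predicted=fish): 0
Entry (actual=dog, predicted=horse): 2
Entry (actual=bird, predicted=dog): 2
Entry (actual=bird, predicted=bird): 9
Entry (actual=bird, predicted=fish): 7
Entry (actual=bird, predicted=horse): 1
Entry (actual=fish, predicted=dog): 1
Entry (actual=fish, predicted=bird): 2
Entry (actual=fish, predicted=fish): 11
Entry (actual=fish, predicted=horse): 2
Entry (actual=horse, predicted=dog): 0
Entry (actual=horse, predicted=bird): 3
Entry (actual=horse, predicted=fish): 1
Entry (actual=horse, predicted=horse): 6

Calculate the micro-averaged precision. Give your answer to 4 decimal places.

Micro-averaging pools counts across classes: ΣTP=41, ΣFP=21, ΣFN=21.
Micro-precision = TP/(TP+FP) on pooled counts = 0.6613 (equals overall accuracy in single-label multiclass).

0.6613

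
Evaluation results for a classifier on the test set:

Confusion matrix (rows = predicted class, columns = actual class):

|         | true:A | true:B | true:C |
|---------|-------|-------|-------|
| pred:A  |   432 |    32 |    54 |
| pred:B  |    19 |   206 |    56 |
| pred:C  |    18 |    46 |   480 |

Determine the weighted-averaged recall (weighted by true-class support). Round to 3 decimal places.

0.832

Per-class recall (TP/(TP+FN)):
  A: TP=432, FN=19+18=37 → 432/469 = 0.9211
  B: TP=206, FN=32+46=78 → 206/284 = 0.7254
  C: TP=480, FN=54+56=110 → 480/590 = 0.8136
Weighted-recall = Σ (supportᵢ/N)·recallᵢ with N=1343: (469/1343)·0.9211 + (284/1343)·0.7254 + (590/1343)·0.8136 = 0.832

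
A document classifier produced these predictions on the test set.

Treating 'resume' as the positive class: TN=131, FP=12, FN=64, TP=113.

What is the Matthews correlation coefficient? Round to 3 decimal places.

0.565

MCC = (TP·TN − FP·FN) / √((TP+FP)(TP+FN)(TN+FP)(TN+FN))
Numerator = 113·131 − 12·64 = 14035
Denominator = √(125·177·143·195) = √616955625 = 24838.5914
MCC = 14035 / 24838.5914 = 0.565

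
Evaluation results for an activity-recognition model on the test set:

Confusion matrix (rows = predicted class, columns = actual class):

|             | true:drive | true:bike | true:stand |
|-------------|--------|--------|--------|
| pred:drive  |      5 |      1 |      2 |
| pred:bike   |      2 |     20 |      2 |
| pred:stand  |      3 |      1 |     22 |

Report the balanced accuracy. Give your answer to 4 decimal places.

Balanced accuracy = mean of per-class recall.
  drive: recall = 5/10 = 0.50000
  bike: recall = 20/22 = 0.90909
  stand: recall = 22/26 = 0.84615
Mean = (0.50000 + 0.90909 + 0.84615) / 3 = 0.7517

0.7517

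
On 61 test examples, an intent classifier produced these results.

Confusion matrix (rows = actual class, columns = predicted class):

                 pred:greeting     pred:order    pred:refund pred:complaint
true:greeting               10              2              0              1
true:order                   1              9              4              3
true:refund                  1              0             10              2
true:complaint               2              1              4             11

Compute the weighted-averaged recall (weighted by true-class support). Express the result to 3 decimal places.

Per-class recall (TP/(TP+FN)):
  greeting: TP=10, FN=2+0+1=3 → 10/13 = 0.7692
  order: TP=9, FN=1+4+3=8 → 9/17 = 0.5294
  refund: TP=10, FN=1+0+2=3 → 10/13 = 0.7692
  complaint: TP=11, FN=2+1+4=7 → 11/18 = 0.6111
Weighted-recall = Σ (supportᵢ/N)·recallᵢ with N=61: (13/61)·0.7692 + (17/61)·0.5294 + (13/61)·0.7692 + (18/61)·0.6111 = 0.656

0.656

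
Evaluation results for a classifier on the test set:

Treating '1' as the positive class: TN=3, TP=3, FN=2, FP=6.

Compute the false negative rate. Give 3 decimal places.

FNR = FN/(FN+TP) = 2/(2+3) = 0.400

0.400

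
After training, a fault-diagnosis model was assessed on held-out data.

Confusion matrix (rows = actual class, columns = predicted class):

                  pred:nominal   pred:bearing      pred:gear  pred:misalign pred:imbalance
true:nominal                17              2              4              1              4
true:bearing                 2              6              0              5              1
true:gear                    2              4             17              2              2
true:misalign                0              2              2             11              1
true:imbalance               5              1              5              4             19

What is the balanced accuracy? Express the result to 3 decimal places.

Balanced accuracy = mean of per-class recall.
  nominal: recall = 17/28 = 0.6071
  bearing: recall = 6/14 = 0.4286
  gear: recall = 17/27 = 0.6296
  misalign: recall = 11/16 = 0.6875
  imbalance: recall = 19/34 = 0.5588
Mean = (0.6071 + 0.4286 + 0.6296 + 0.6875 + 0.5588) / 5 = 0.582

0.582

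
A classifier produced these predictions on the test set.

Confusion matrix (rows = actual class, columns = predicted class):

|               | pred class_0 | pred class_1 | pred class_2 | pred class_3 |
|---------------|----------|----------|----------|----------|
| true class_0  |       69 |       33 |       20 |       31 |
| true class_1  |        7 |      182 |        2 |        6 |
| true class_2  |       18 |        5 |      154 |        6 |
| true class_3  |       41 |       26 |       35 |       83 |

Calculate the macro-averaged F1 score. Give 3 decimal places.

0.654

Per-class F1 score (2·TP/(2·TP+FP+FN)):
  class_0: TP=69, FP=7+18+41=66, FN=33+20+31=84 → 138/288 = 0.4792
  class_1: TP=182, FP=33+5+26=64, FN=7+2+6=15 → 364/443 = 0.8217
  class_2: TP=154, FP=20+2+35=57, FN=18+5+6=29 → 308/394 = 0.7817
  class_3: TP=83, FP=31+6+6=43, FN=41+26+35=102 → 166/311 = 0.5338
Macro-F1 score = mean = (0.4792 + 0.8217 + 0.7817 + 0.5338) / 4 = 0.654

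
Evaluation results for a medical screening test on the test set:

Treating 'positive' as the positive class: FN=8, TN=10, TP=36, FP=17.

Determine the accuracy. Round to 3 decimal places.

Accuracy = (TP+TN)/N = (36+10)/71 = 0.648

0.648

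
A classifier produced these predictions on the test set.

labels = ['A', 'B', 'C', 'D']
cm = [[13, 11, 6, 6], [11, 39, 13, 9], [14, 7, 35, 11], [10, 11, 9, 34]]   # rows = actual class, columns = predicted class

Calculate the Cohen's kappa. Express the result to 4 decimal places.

0.3354

Observed agreement pₒ = trace/N = 121/239 = 0.50628
Expected agreement pₑ = Σ (rowᵢ·colᵢ)/N² = (36·48 + 72·68 + 67·63 + 64·60)/239² = 0.25709
κ = (pₒ − pₑ)/(1 − pₑ) = (0.50628 − 0.25709)/(1 − 0.25709) = 0.3354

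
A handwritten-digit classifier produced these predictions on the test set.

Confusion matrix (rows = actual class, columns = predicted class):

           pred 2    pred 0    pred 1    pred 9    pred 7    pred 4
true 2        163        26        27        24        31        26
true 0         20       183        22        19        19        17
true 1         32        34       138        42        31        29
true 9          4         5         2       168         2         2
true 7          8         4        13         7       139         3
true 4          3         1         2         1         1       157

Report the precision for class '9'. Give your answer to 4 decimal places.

Take TP from the diagonal, FP from the rest of the '9' prediction marginal, FN from the rest of the '9' actual marginal.
precision = TP/(TP+FP).
9: TP=168, FP=24+19+42+7+1=93 → 168/261 = 0.64368

0.6437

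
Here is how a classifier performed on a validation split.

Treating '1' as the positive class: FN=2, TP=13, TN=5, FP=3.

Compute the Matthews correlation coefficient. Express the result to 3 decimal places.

0.509

MCC = (TP·TN − FP·FN) / √((TP+FP)(TP+FN)(TN+FP)(TN+FN))
Numerator = 13·5 − 3·2 = 59
Denominator = √(16·15·8·7) = √13440 = 115.9310
MCC = 59 / 115.9310 = 0.509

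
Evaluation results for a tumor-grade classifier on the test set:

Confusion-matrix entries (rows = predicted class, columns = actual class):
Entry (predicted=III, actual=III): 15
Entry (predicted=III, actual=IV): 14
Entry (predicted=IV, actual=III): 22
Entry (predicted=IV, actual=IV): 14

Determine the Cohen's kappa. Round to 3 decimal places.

-0.091

Observed agreement pₒ = trace/N = 29/65 = 0.4462
Expected agreement pₑ = Σ (rowᵢ·colᵢ)/N² = (37·29 + 28·36)/65² = 0.4925
κ = (pₒ − pₑ)/(1 − pₑ) = (0.4462 − 0.4925)/(1 − 0.4925) = -0.091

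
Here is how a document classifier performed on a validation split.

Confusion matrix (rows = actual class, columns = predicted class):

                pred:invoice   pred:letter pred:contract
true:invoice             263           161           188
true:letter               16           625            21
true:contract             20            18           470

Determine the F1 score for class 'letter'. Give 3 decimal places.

Take TP from the diagonal, FP from the rest of the 'letter' prediction marginal, FN from the rest of the 'letter' actual marginal.
F1 score = 2·TP/(2·TP+FP+FN).
letter: TP=625, FP=161+18=179, FN=16+21=37 → 1250/1466 = 0.8527

0.853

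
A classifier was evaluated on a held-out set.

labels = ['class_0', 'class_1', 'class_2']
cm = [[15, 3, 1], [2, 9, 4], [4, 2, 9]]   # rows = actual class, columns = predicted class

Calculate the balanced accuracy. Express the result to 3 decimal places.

0.663

Balanced accuracy = mean of per-class recall.
  class_0: recall = 15/19 = 0.7895
  class_1: recall = 9/15 = 0.6000
  class_2: recall = 9/15 = 0.6000
Mean = (0.7895 + 0.6000 + 0.6000) / 3 = 0.663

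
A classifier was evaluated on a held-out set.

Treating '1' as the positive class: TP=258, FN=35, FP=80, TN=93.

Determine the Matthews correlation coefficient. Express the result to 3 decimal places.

MCC = (TP·TN − FP·FN) / √((TP+FP)(TP+FN)(TN+FP)(TN+FN))
Numerator = 258·93 − 80·35 = 21194
Denominator = √(338·293·173·128) = √2193008896 = 46829.5729
MCC = 21194 / 46829.5729 = 0.453

0.453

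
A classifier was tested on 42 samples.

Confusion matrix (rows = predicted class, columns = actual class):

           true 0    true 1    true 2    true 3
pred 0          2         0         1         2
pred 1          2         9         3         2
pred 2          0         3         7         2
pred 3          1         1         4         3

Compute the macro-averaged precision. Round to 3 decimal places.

Per-class precision (TP/(TP+FP)):
  0: TP=2, FP=0+1+2=3 → 2/5 = 0.4000
  1: TP=9, FP=2+3+2=7 → 9/16 = 0.5625
  2: TP=7, FP=0+3+2=5 → 7/12 = 0.5833
  3: TP=3, FP=1+1+4=6 → 3/9 = 0.3333
Macro-precision = mean = (0.4000 + 0.5625 + 0.5833 + 0.3333) / 4 = 0.470

0.470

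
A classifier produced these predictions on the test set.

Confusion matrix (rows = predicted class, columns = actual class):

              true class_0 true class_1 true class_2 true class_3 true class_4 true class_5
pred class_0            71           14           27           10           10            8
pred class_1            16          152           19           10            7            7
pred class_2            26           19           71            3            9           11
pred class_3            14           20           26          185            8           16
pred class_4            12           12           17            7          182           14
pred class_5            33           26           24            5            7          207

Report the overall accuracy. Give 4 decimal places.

Accuracy = trace / total = (71+152+71+185+182+207=868) / 1305 = 868/1305 = 0.6651

0.6651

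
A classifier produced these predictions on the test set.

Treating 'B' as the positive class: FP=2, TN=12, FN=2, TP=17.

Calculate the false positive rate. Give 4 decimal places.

FPR = FP/(FP+TN) = 2/(2+12) = 0.1429

0.1429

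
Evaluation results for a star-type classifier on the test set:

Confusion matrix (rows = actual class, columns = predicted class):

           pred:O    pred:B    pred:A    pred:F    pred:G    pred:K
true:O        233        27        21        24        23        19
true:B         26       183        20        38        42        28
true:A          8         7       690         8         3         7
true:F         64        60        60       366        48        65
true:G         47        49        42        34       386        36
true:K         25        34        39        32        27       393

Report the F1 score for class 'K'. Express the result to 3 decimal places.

One-vs-rest for 'K': TP = diagonal; FP = other classes predicted 'K'; FN = 'K' predicted as other.
F1 score = 2·TP/(2·TP+FP+FN).
K: TP=393, FP=19+28+7+65+36=155, FN=25+34+39+32+27=157 → 786/1098 = 0.7158

0.716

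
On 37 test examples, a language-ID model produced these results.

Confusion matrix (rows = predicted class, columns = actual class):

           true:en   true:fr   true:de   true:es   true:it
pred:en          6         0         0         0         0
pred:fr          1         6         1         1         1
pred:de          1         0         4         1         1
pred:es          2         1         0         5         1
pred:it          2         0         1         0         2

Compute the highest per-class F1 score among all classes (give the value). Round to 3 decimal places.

Per-class F1 score (2·TP/(2·TP+FP+FN)):
  en: TP=6, FP=0+0+0+0=0, FN=1+1+2+2=6 → 12/18 = 0.6667
  fr: TP=6, FP=1+1+1+1=4, FN=0+0+1+0=1 → 12/17 = 0.7059
  de: TP=4, FP=1+0+1+1=3, FN=0+1+0+1=2 → 8/13 = 0.6154
  es: TP=5, FP=2+1+0+1=4, FN=0+1+1+0=2 → 10/16 = 0.6250
  it: TP=2, FP=2+0+1+0=3, FN=0+1+1+1=3 → 4/10 = 0.4000
Highest is class 'fr' with F1 score = 0.706.

0.706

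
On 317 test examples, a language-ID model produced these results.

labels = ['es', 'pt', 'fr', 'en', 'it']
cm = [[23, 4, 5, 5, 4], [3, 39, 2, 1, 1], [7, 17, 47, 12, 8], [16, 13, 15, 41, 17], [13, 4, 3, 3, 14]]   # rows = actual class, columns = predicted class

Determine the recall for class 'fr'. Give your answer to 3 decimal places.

recall = TP/(TP+FN).
fr: TP=47, FN=7+17+12+8=44 → 47/91 = 0.5165

0.516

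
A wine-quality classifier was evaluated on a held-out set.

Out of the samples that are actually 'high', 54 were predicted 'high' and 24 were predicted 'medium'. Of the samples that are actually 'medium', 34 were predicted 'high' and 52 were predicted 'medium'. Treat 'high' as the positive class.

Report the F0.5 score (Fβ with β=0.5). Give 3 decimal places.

0.628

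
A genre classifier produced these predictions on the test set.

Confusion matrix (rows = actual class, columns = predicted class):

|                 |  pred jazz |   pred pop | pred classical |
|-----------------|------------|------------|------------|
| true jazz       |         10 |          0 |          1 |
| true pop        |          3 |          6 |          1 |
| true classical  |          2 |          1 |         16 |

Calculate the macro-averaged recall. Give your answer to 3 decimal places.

0.784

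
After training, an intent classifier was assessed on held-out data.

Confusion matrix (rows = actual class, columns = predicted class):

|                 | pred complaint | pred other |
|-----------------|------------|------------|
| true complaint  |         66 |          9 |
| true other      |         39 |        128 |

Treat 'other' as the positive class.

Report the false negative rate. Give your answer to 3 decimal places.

FNR = FN/(FN+TP) = 39/(39+128) = 0.234

0.234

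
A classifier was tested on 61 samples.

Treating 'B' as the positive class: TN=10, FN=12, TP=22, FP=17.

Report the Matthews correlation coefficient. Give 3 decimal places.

MCC = (TP·TN − FP·FN) / √((TP+FP)(TP+FN)(TN+FP)(TN+FN))
Numerator = 22·10 − 17·12 = 16
Denominator = √(39·34·27·22) = √787644 = 887.4931
MCC = 16 / 887.4931 = 0.018

0.018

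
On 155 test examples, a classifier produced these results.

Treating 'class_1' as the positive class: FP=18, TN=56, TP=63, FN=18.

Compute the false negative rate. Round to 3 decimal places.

0.222

FNR = FN/(FN+TP) = 18/(18+63) = 0.222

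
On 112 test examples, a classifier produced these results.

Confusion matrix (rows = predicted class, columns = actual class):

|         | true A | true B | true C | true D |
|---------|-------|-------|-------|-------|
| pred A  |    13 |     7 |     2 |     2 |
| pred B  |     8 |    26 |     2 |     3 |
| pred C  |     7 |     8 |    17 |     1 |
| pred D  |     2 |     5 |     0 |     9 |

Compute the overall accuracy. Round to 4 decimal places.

Accuracy = trace / total = (13+26+17+9=65) / 112 = 65/112 = 0.5804

0.5804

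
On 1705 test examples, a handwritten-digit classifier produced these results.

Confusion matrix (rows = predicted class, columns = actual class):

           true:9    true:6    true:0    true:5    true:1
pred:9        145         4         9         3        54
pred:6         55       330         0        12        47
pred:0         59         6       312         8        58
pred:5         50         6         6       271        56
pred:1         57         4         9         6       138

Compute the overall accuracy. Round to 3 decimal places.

Accuracy = trace / total = (145+330+312+271+138=1196) / 1705 = 1196/1705 = 0.701

0.701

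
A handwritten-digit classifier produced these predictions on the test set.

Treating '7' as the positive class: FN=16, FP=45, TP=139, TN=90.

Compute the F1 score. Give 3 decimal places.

0.820

Precision = TP/(TP+FP) = 139/184 = 0.7554
Recall = TP/(TP+FN) = 139/155 = 0.8968
F1 = 2·TP/(2·TP+FP+FN) = 278/339 = 0.820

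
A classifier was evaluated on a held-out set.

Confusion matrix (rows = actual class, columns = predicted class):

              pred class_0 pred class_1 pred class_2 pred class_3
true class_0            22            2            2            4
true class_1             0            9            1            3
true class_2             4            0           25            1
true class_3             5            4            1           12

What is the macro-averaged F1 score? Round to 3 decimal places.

0.696

Per-class F1 score (2·TP/(2·TP+FP+FN)):
  class_0: TP=22, FP=0+4+5=9, FN=2+2+4=8 → 44/61 = 0.7213
  class_1: TP=9, FP=2+0+4=6, FN=0+1+3=4 → 18/28 = 0.6429
  class_2: TP=25, FP=2+1+1=4, FN=4+0+1=5 → 50/59 = 0.8475
  class_3: TP=12, FP=4+3+1=8, FN=5+4+1=10 → 24/42 = 0.5714
Macro-F1 score = mean = (0.7213 + 0.6429 + 0.8475 + 0.5714) / 4 = 0.696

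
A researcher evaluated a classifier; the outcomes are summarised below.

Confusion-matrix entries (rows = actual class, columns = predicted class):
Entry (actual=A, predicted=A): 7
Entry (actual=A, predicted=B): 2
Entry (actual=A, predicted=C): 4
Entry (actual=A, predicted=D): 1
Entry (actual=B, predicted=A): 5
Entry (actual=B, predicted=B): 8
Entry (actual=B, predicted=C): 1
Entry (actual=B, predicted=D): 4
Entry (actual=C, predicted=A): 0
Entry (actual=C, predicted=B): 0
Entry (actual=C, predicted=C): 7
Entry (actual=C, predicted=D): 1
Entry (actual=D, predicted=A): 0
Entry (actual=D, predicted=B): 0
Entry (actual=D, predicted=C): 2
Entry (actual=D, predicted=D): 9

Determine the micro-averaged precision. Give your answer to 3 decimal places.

Micro-averaging pools counts across classes: ΣTP=31, ΣFP=20, ΣFN=20.
Micro-precision = TP/(TP+FP) on pooled counts = 0.608 (equals overall accuracy in single-label multiclass).

0.608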